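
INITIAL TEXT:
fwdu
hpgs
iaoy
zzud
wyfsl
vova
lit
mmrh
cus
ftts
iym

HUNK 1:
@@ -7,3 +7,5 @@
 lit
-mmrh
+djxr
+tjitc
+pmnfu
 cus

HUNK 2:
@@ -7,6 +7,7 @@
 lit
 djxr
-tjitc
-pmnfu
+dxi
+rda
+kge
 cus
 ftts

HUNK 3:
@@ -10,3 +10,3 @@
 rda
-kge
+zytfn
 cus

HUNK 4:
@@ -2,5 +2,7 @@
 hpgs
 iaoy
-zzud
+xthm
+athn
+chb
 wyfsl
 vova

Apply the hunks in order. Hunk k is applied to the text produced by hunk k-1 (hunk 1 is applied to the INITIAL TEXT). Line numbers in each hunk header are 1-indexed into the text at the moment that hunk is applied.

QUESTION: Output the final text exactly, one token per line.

Answer: fwdu
hpgs
iaoy
xthm
athn
chb
wyfsl
vova
lit
djxr
dxi
rda
zytfn
cus
ftts
iym

Derivation:
Hunk 1: at line 7 remove [mmrh] add [djxr,tjitc,pmnfu] -> 13 lines: fwdu hpgs iaoy zzud wyfsl vova lit djxr tjitc pmnfu cus ftts iym
Hunk 2: at line 7 remove [tjitc,pmnfu] add [dxi,rda,kge] -> 14 lines: fwdu hpgs iaoy zzud wyfsl vova lit djxr dxi rda kge cus ftts iym
Hunk 3: at line 10 remove [kge] add [zytfn] -> 14 lines: fwdu hpgs iaoy zzud wyfsl vova lit djxr dxi rda zytfn cus ftts iym
Hunk 4: at line 2 remove [zzud] add [xthm,athn,chb] -> 16 lines: fwdu hpgs iaoy xthm athn chb wyfsl vova lit djxr dxi rda zytfn cus ftts iym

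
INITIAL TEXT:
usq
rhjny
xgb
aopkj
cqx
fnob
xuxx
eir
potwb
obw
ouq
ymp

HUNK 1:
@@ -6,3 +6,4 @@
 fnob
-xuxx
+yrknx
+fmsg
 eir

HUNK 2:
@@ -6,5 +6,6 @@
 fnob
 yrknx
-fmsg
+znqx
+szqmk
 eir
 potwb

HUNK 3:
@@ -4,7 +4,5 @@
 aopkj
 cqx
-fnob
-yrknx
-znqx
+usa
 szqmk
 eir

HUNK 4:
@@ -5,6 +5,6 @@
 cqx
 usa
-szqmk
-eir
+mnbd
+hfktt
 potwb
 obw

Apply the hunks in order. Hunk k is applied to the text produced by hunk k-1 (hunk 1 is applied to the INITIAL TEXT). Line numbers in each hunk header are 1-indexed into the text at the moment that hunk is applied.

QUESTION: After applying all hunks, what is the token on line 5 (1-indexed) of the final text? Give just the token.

Hunk 1: at line 6 remove [xuxx] add [yrknx,fmsg] -> 13 lines: usq rhjny xgb aopkj cqx fnob yrknx fmsg eir potwb obw ouq ymp
Hunk 2: at line 6 remove [fmsg] add [znqx,szqmk] -> 14 lines: usq rhjny xgb aopkj cqx fnob yrknx znqx szqmk eir potwb obw ouq ymp
Hunk 3: at line 4 remove [fnob,yrknx,znqx] add [usa] -> 12 lines: usq rhjny xgb aopkj cqx usa szqmk eir potwb obw ouq ymp
Hunk 4: at line 5 remove [szqmk,eir] add [mnbd,hfktt] -> 12 lines: usq rhjny xgb aopkj cqx usa mnbd hfktt potwb obw ouq ymp
Final line 5: cqx

Answer: cqx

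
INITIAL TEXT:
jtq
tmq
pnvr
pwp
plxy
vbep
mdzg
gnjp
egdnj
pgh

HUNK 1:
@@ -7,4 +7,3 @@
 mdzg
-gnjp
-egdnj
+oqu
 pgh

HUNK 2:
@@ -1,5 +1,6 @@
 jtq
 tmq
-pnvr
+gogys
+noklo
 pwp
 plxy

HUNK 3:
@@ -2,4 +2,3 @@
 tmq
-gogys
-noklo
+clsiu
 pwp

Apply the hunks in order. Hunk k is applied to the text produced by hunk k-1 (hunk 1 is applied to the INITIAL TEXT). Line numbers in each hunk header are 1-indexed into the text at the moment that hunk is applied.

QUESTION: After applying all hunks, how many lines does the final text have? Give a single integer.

Answer: 9

Derivation:
Hunk 1: at line 7 remove [gnjp,egdnj] add [oqu] -> 9 lines: jtq tmq pnvr pwp plxy vbep mdzg oqu pgh
Hunk 2: at line 1 remove [pnvr] add [gogys,noklo] -> 10 lines: jtq tmq gogys noklo pwp plxy vbep mdzg oqu pgh
Hunk 3: at line 2 remove [gogys,noklo] add [clsiu] -> 9 lines: jtq tmq clsiu pwp plxy vbep mdzg oqu pgh
Final line count: 9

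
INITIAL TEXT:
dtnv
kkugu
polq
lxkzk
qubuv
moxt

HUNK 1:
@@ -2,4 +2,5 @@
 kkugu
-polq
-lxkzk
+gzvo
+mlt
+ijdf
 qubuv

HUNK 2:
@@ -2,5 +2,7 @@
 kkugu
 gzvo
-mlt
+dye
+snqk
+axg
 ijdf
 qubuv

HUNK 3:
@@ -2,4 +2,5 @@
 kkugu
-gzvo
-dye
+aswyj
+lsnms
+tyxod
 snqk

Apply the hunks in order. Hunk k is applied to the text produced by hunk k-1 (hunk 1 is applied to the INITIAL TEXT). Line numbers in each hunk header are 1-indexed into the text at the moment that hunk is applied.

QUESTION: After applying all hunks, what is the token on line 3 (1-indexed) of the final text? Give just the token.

Hunk 1: at line 2 remove [polq,lxkzk] add [gzvo,mlt,ijdf] -> 7 lines: dtnv kkugu gzvo mlt ijdf qubuv moxt
Hunk 2: at line 2 remove [mlt] add [dye,snqk,axg] -> 9 lines: dtnv kkugu gzvo dye snqk axg ijdf qubuv moxt
Hunk 3: at line 2 remove [gzvo,dye] add [aswyj,lsnms,tyxod] -> 10 lines: dtnv kkugu aswyj lsnms tyxod snqk axg ijdf qubuv moxt
Final line 3: aswyj

Answer: aswyj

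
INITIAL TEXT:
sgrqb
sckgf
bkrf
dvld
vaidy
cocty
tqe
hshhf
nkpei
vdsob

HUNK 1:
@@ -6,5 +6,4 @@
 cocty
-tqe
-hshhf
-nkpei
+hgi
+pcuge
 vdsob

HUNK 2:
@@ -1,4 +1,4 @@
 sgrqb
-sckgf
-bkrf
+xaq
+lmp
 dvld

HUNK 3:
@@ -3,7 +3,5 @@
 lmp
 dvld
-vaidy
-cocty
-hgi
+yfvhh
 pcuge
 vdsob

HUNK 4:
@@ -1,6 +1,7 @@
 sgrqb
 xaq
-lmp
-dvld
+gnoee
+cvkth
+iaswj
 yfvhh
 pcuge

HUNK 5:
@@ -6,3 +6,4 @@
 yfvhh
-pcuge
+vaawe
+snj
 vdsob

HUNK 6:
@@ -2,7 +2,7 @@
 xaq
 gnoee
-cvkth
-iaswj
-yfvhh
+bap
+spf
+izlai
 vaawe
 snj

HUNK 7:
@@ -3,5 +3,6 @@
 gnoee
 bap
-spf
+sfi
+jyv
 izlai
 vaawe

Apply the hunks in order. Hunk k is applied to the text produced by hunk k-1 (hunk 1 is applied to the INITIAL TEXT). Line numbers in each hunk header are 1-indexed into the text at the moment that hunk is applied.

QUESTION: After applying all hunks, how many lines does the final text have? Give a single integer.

Answer: 10

Derivation:
Hunk 1: at line 6 remove [tqe,hshhf,nkpei] add [hgi,pcuge] -> 9 lines: sgrqb sckgf bkrf dvld vaidy cocty hgi pcuge vdsob
Hunk 2: at line 1 remove [sckgf,bkrf] add [xaq,lmp] -> 9 lines: sgrqb xaq lmp dvld vaidy cocty hgi pcuge vdsob
Hunk 3: at line 3 remove [vaidy,cocty,hgi] add [yfvhh] -> 7 lines: sgrqb xaq lmp dvld yfvhh pcuge vdsob
Hunk 4: at line 1 remove [lmp,dvld] add [gnoee,cvkth,iaswj] -> 8 lines: sgrqb xaq gnoee cvkth iaswj yfvhh pcuge vdsob
Hunk 5: at line 6 remove [pcuge] add [vaawe,snj] -> 9 lines: sgrqb xaq gnoee cvkth iaswj yfvhh vaawe snj vdsob
Hunk 6: at line 2 remove [cvkth,iaswj,yfvhh] add [bap,spf,izlai] -> 9 lines: sgrqb xaq gnoee bap spf izlai vaawe snj vdsob
Hunk 7: at line 3 remove [spf] add [sfi,jyv] -> 10 lines: sgrqb xaq gnoee bap sfi jyv izlai vaawe snj vdsob
Final line count: 10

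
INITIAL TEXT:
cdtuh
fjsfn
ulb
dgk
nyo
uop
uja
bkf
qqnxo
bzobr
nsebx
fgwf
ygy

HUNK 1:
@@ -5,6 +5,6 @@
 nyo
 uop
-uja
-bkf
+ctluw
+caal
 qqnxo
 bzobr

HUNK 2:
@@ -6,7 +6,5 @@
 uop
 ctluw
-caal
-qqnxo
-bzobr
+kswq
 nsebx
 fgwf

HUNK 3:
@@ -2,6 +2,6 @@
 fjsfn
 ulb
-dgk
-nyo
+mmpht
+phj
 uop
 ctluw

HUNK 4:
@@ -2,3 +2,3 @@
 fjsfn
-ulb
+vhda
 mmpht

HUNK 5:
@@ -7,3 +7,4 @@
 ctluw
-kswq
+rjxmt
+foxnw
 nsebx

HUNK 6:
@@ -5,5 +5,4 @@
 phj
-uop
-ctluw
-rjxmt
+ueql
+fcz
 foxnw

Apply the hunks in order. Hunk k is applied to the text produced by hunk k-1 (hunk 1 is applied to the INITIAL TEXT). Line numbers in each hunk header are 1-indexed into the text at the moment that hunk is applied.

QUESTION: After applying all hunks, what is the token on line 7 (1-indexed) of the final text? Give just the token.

Hunk 1: at line 5 remove [uja,bkf] add [ctluw,caal] -> 13 lines: cdtuh fjsfn ulb dgk nyo uop ctluw caal qqnxo bzobr nsebx fgwf ygy
Hunk 2: at line 6 remove [caal,qqnxo,bzobr] add [kswq] -> 11 lines: cdtuh fjsfn ulb dgk nyo uop ctluw kswq nsebx fgwf ygy
Hunk 3: at line 2 remove [dgk,nyo] add [mmpht,phj] -> 11 lines: cdtuh fjsfn ulb mmpht phj uop ctluw kswq nsebx fgwf ygy
Hunk 4: at line 2 remove [ulb] add [vhda] -> 11 lines: cdtuh fjsfn vhda mmpht phj uop ctluw kswq nsebx fgwf ygy
Hunk 5: at line 7 remove [kswq] add [rjxmt,foxnw] -> 12 lines: cdtuh fjsfn vhda mmpht phj uop ctluw rjxmt foxnw nsebx fgwf ygy
Hunk 6: at line 5 remove [uop,ctluw,rjxmt] add [ueql,fcz] -> 11 lines: cdtuh fjsfn vhda mmpht phj ueql fcz foxnw nsebx fgwf ygy
Final line 7: fcz

Answer: fcz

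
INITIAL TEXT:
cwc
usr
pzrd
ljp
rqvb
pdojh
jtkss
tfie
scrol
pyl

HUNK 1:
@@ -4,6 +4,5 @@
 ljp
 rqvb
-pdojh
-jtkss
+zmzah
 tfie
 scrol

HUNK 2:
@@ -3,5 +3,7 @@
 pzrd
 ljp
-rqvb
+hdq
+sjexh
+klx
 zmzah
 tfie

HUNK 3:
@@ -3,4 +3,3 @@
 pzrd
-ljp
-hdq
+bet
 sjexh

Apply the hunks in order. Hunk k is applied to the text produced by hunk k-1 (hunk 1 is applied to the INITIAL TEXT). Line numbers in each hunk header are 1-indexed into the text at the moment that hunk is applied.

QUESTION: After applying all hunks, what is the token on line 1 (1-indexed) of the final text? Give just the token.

Answer: cwc

Derivation:
Hunk 1: at line 4 remove [pdojh,jtkss] add [zmzah] -> 9 lines: cwc usr pzrd ljp rqvb zmzah tfie scrol pyl
Hunk 2: at line 3 remove [rqvb] add [hdq,sjexh,klx] -> 11 lines: cwc usr pzrd ljp hdq sjexh klx zmzah tfie scrol pyl
Hunk 3: at line 3 remove [ljp,hdq] add [bet] -> 10 lines: cwc usr pzrd bet sjexh klx zmzah tfie scrol pyl
Final line 1: cwc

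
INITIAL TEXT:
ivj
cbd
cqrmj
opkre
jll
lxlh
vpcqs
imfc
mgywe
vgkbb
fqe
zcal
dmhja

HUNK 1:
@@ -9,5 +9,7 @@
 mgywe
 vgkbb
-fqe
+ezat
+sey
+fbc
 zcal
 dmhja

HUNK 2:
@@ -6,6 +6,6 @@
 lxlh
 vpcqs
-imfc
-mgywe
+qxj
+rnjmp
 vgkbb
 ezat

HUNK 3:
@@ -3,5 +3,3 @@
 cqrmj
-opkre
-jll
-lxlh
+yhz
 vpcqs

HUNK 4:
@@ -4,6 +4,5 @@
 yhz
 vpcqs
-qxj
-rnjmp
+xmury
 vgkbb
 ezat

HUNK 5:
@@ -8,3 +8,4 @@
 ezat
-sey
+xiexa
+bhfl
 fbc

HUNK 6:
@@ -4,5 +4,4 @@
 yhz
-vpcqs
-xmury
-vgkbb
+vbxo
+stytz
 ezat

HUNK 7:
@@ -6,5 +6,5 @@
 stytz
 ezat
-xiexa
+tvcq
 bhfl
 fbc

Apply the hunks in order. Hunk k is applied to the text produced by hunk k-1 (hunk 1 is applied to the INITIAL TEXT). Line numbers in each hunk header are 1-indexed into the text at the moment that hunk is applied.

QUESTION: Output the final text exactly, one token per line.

Hunk 1: at line 9 remove [fqe] add [ezat,sey,fbc] -> 15 lines: ivj cbd cqrmj opkre jll lxlh vpcqs imfc mgywe vgkbb ezat sey fbc zcal dmhja
Hunk 2: at line 6 remove [imfc,mgywe] add [qxj,rnjmp] -> 15 lines: ivj cbd cqrmj opkre jll lxlh vpcqs qxj rnjmp vgkbb ezat sey fbc zcal dmhja
Hunk 3: at line 3 remove [opkre,jll,lxlh] add [yhz] -> 13 lines: ivj cbd cqrmj yhz vpcqs qxj rnjmp vgkbb ezat sey fbc zcal dmhja
Hunk 4: at line 4 remove [qxj,rnjmp] add [xmury] -> 12 lines: ivj cbd cqrmj yhz vpcqs xmury vgkbb ezat sey fbc zcal dmhja
Hunk 5: at line 8 remove [sey] add [xiexa,bhfl] -> 13 lines: ivj cbd cqrmj yhz vpcqs xmury vgkbb ezat xiexa bhfl fbc zcal dmhja
Hunk 6: at line 4 remove [vpcqs,xmury,vgkbb] add [vbxo,stytz] -> 12 lines: ivj cbd cqrmj yhz vbxo stytz ezat xiexa bhfl fbc zcal dmhja
Hunk 7: at line 6 remove [xiexa] add [tvcq] -> 12 lines: ivj cbd cqrmj yhz vbxo stytz ezat tvcq bhfl fbc zcal dmhja

Answer: ivj
cbd
cqrmj
yhz
vbxo
stytz
ezat
tvcq
bhfl
fbc
zcal
dmhja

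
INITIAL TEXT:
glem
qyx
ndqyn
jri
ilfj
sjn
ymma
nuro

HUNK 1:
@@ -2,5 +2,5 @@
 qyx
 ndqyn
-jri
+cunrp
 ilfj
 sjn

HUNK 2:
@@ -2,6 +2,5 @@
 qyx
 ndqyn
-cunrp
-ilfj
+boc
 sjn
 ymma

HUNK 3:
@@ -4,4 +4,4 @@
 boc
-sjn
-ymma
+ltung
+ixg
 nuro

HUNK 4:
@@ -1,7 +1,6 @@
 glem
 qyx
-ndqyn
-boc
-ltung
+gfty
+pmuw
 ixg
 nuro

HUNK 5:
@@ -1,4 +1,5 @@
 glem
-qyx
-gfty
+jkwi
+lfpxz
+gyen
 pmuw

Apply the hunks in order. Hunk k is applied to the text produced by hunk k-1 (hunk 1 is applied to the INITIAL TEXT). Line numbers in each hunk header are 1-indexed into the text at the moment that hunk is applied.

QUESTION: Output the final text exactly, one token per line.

Hunk 1: at line 2 remove [jri] add [cunrp] -> 8 lines: glem qyx ndqyn cunrp ilfj sjn ymma nuro
Hunk 2: at line 2 remove [cunrp,ilfj] add [boc] -> 7 lines: glem qyx ndqyn boc sjn ymma nuro
Hunk 3: at line 4 remove [sjn,ymma] add [ltung,ixg] -> 7 lines: glem qyx ndqyn boc ltung ixg nuro
Hunk 4: at line 1 remove [ndqyn,boc,ltung] add [gfty,pmuw] -> 6 lines: glem qyx gfty pmuw ixg nuro
Hunk 5: at line 1 remove [qyx,gfty] add [jkwi,lfpxz,gyen] -> 7 lines: glem jkwi lfpxz gyen pmuw ixg nuro

Answer: glem
jkwi
lfpxz
gyen
pmuw
ixg
nuro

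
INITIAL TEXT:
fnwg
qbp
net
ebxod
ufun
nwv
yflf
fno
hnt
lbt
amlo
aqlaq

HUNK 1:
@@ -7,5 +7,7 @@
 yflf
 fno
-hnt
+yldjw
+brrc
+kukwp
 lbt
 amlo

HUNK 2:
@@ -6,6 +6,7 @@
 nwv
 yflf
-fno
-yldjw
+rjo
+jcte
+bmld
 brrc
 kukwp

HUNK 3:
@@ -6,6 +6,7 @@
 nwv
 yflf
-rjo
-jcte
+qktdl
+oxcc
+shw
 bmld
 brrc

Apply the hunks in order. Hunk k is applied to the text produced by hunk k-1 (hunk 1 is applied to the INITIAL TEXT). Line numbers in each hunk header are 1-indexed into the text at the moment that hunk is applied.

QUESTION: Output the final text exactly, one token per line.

Answer: fnwg
qbp
net
ebxod
ufun
nwv
yflf
qktdl
oxcc
shw
bmld
brrc
kukwp
lbt
amlo
aqlaq

Derivation:
Hunk 1: at line 7 remove [hnt] add [yldjw,brrc,kukwp] -> 14 lines: fnwg qbp net ebxod ufun nwv yflf fno yldjw brrc kukwp lbt amlo aqlaq
Hunk 2: at line 6 remove [fno,yldjw] add [rjo,jcte,bmld] -> 15 lines: fnwg qbp net ebxod ufun nwv yflf rjo jcte bmld brrc kukwp lbt amlo aqlaq
Hunk 3: at line 6 remove [rjo,jcte] add [qktdl,oxcc,shw] -> 16 lines: fnwg qbp net ebxod ufun nwv yflf qktdl oxcc shw bmld brrc kukwp lbt amlo aqlaq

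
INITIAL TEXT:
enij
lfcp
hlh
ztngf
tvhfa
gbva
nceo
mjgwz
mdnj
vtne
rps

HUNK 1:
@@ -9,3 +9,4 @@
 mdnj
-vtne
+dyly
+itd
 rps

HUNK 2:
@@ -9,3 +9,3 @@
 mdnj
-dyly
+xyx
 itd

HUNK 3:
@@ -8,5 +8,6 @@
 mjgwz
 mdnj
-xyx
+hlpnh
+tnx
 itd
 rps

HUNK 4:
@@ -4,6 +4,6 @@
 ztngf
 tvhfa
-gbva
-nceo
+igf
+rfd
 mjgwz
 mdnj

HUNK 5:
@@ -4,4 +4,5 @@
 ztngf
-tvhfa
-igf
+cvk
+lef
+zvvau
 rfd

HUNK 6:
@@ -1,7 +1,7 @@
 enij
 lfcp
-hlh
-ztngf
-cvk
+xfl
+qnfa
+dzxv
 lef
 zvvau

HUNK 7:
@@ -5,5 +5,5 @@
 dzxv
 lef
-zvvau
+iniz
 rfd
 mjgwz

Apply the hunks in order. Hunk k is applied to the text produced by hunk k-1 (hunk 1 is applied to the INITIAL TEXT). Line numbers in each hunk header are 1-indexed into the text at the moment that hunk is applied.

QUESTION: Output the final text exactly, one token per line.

Hunk 1: at line 9 remove [vtne] add [dyly,itd] -> 12 lines: enij lfcp hlh ztngf tvhfa gbva nceo mjgwz mdnj dyly itd rps
Hunk 2: at line 9 remove [dyly] add [xyx] -> 12 lines: enij lfcp hlh ztngf tvhfa gbva nceo mjgwz mdnj xyx itd rps
Hunk 3: at line 8 remove [xyx] add [hlpnh,tnx] -> 13 lines: enij lfcp hlh ztngf tvhfa gbva nceo mjgwz mdnj hlpnh tnx itd rps
Hunk 4: at line 4 remove [gbva,nceo] add [igf,rfd] -> 13 lines: enij lfcp hlh ztngf tvhfa igf rfd mjgwz mdnj hlpnh tnx itd rps
Hunk 5: at line 4 remove [tvhfa,igf] add [cvk,lef,zvvau] -> 14 lines: enij lfcp hlh ztngf cvk lef zvvau rfd mjgwz mdnj hlpnh tnx itd rps
Hunk 6: at line 1 remove [hlh,ztngf,cvk] add [xfl,qnfa,dzxv] -> 14 lines: enij lfcp xfl qnfa dzxv lef zvvau rfd mjgwz mdnj hlpnh tnx itd rps
Hunk 7: at line 5 remove [zvvau] add [iniz] -> 14 lines: enij lfcp xfl qnfa dzxv lef iniz rfd mjgwz mdnj hlpnh tnx itd rps

Answer: enij
lfcp
xfl
qnfa
dzxv
lef
iniz
rfd
mjgwz
mdnj
hlpnh
tnx
itd
rps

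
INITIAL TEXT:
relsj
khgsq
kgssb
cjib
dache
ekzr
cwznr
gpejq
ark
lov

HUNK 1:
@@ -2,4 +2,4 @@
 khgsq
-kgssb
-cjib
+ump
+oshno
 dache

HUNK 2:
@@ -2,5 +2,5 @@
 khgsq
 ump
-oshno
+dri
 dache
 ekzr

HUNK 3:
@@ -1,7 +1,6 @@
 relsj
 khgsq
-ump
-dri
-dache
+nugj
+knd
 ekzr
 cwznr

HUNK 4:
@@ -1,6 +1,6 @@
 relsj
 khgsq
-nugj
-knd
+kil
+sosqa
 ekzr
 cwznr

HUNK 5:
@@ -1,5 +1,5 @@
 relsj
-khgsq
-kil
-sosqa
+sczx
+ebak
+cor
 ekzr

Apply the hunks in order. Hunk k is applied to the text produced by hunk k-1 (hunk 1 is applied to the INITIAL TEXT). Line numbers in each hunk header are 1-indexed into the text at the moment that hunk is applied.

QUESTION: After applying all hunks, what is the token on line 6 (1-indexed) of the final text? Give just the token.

Hunk 1: at line 2 remove [kgssb,cjib] add [ump,oshno] -> 10 lines: relsj khgsq ump oshno dache ekzr cwznr gpejq ark lov
Hunk 2: at line 2 remove [oshno] add [dri] -> 10 lines: relsj khgsq ump dri dache ekzr cwznr gpejq ark lov
Hunk 3: at line 1 remove [ump,dri,dache] add [nugj,knd] -> 9 lines: relsj khgsq nugj knd ekzr cwznr gpejq ark lov
Hunk 4: at line 1 remove [nugj,knd] add [kil,sosqa] -> 9 lines: relsj khgsq kil sosqa ekzr cwznr gpejq ark lov
Hunk 5: at line 1 remove [khgsq,kil,sosqa] add [sczx,ebak,cor] -> 9 lines: relsj sczx ebak cor ekzr cwznr gpejq ark lov
Final line 6: cwznr

Answer: cwznr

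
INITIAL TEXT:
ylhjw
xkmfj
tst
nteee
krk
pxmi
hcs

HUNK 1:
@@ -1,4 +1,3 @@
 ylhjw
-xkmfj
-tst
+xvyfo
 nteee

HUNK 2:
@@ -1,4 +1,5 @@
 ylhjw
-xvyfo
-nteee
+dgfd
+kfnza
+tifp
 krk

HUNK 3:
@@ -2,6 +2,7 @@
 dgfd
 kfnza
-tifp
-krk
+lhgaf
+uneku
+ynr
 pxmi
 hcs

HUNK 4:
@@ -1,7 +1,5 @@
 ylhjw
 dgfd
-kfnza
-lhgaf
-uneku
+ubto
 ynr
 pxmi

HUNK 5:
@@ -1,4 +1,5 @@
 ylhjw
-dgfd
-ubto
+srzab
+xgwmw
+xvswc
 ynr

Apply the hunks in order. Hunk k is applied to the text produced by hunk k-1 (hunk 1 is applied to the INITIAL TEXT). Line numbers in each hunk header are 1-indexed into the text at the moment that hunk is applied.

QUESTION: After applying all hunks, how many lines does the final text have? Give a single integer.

Answer: 7

Derivation:
Hunk 1: at line 1 remove [xkmfj,tst] add [xvyfo] -> 6 lines: ylhjw xvyfo nteee krk pxmi hcs
Hunk 2: at line 1 remove [xvyfo,nteee] add [dgfd,kfnza,tifp] -> 7 lines: ylhjw dgfd kfnza tifp krk pxmi hcs
Hunk 3: at line 2 remove [tifp,krk] add [lhgaf,uneku,ynr] -> 8 lines: ylhjw dgfd kfnza lhgaf uneku ynr pxmi hcs
Hunk 4: at line 1 remove [kfnza,lhgaf,uneku] add [ubto] -> 6 lines: ylhjw dgfd ubto ynr pxmi hcs
Hunk 5: at line 1 remove [dgfd,ubto] add [srzab,xgwmw,xvswc] -> 7 lines: ylhjw srzab xgwmw xvswc ynr pxmi hcs
Final line count: 7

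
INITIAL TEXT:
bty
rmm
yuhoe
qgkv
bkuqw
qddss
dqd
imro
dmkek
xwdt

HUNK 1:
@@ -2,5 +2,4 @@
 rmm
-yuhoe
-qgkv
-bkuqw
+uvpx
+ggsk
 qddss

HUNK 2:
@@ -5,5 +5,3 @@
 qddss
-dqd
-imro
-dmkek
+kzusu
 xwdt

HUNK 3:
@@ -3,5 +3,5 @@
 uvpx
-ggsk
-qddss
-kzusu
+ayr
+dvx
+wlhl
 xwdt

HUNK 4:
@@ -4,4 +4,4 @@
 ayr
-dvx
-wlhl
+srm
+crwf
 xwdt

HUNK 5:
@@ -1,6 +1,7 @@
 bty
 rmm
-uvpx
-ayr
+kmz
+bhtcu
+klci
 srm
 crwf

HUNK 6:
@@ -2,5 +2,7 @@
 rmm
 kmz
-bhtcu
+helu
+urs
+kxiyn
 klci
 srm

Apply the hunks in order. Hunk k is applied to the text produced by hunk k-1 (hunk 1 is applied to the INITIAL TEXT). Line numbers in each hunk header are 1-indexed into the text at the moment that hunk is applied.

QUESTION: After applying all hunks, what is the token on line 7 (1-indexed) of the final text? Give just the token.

Answer: klci

Derivation:
Hunk 1: at line 2 remove [yuhoe,qgkv,bkuqw] add [uvpx,ggsk] -> 9 lines: bty rmm uvpx ggsk qddss dqd imro dmkek xwdt
Hunk 2: at line 5 remove [dqd,imro,dmkek] add [kzusu] -> 7 lines: bty rmm uvpx ggsk qddss kzusu xwdt
Hunk 3: at line 3 remove [ggsk,qddss,kzusu] add [ayr,dvx,wlhl] -> 7 lines: bty rmm uvpx ayr dvx wlhl xwdt
Hunk 4: at line 4 remove [dvx,wlhl] add [srm,crwf] -> 7 lines: bty rmm uvpx ayr srm crwf xwdt
Hunk 5: at line 1 remove [uvpx,ayr] add [kmz,bhtcu,klci] -> 8 lines: bty rmm kmz bhtcu klci srm crwf xwdt
Hunk 6: at line 2 remove [bhtcu] add [helu,urs,kxiyn] -> 10 lines: bty rmm kmz helu urs kxiyn klci srm crwf xwdt
Final line 7: klci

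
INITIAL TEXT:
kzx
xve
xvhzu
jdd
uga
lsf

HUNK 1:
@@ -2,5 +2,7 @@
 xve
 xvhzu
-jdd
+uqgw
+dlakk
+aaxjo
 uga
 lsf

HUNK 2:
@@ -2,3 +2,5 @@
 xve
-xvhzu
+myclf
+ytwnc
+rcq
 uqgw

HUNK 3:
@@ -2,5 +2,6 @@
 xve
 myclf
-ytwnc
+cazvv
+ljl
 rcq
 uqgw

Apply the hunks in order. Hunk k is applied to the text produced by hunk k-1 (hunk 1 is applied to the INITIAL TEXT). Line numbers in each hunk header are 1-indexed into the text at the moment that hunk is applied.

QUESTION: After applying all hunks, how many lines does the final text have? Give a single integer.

Hunk 1: at line 2 remove [jdd] add [uqgw,dlakk,aaxjo] -> 8 lines: kzx xve xvhzu uqgw dlakk aaxjo uga lsf
Hunk 2: at line 2 remove [xvhzu] add [myclf,ytwnc,rcq] -> 10 lines: kzx xve myclf ytwnc rcq uqgw dlakk aaxjo uga lsf
Hunk 3: at line 2 remove [ytwnc] add [cazvv,ljl] -> 11 lines: kzx xve myclf cazvv ljl rcq uqgw dlakk aaxjo uga lsf
Final line count: 11

Answer: 11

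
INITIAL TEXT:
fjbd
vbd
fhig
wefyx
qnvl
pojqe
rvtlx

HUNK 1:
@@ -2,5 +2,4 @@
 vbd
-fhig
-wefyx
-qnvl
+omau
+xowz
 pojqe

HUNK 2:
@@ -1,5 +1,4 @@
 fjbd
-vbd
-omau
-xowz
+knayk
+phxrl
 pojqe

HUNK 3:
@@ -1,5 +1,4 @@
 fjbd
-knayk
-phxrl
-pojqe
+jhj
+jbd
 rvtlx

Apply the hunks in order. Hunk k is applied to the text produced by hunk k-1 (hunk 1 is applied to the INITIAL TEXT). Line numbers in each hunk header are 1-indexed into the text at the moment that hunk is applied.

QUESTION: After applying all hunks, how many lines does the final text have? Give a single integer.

Hunk 1: at line 2 remove [fhig,wefyx,qnvl] add [omau,xowz] -> 6 lines: fjbd vbd omau xowz pojqe rvtlx
Hunk 2: at line 1 remove [vbd,omau,xowz] add [knayk,phxrl] -> 5 lines: fjbd knayk phxrl pojqe rvtlx
Hunk 3: at line 1 remove [knayk,phxrl,pojqe] add [jhj,jbd] -> 4 lines: fjbd jhj jbd rvtlx
Final line count: 4

Answer: 4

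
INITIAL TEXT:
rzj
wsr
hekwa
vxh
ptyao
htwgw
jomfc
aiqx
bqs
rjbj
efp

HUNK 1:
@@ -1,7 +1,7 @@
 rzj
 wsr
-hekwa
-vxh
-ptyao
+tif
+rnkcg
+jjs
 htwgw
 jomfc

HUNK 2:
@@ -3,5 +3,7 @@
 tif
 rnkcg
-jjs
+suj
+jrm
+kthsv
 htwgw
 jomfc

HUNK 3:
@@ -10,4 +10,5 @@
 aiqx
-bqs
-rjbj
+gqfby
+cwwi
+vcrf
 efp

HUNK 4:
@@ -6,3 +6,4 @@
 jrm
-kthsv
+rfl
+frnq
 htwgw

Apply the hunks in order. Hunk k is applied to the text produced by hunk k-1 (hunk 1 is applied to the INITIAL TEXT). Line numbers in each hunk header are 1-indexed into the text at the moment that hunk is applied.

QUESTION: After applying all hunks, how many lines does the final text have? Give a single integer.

Answer: 15

Derivation:
Hunk 1: at line 1 remove [hekwa,vxh,ptyao] add [tif,rnkcg,jjs] -> 11 lines: rzj wsr tif rnkcg jjs htwgw jomfc aiqx bqs rjbj efp
Hunk 2: at line 3 remove [jjs] add [suj,jrm,kthsv] -> 13 lines: rzj wsr tif rnkcg suj jrm kthsv htwgw jomfc aiqx bqs rjbj efp
Hunk 3: at line 10 remove [bqs,rjbj] add [gqfby,cwwi,vcrf] -> 14 lines: rzj wsr tif rnkcg suj jrm kthsv htwgw jomfc aiqx gqfby cwwi vcrf efp
Hunk 4: at line 6 remove [kthsv] add [rfl,frnq] -> 15 lines: rzj wsr tif rnkcg suj jrm rfl frnq htwgw jomfc aiqx gqfby cwwi vcrf efp
Final line count: 15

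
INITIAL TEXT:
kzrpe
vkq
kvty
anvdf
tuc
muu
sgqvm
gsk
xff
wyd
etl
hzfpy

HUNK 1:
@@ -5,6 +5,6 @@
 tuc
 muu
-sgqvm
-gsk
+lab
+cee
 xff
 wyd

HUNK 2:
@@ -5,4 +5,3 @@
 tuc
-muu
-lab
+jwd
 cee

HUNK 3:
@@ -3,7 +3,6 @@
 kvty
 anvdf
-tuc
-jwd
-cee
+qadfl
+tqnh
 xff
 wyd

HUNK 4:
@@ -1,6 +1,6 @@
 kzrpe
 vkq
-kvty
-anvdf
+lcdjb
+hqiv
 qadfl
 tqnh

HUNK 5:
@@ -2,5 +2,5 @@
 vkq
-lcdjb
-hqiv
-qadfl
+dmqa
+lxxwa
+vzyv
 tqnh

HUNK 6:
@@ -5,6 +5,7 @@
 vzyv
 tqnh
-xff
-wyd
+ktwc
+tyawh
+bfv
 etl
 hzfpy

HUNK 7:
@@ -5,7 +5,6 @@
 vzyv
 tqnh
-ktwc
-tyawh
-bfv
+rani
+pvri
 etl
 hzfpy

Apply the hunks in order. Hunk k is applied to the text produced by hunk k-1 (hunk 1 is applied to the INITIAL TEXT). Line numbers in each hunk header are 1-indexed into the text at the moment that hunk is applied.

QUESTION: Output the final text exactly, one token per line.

Hunk 1: at line 5 remove [sgqvm,gsk] add [lab,cee] -> 12 lines: kzrpe vkq kvty anvdf tuc muu lab cee xff wyd etl hzfpy
Hunk 2: at line 5 remove [muu,lab] add [jwd] -> 11 lines: kzrpe vkq kvty anvdf tuc jwd cee xff wyd etl hzfpy
Hunk 3: at line 3 remove [tuc,jwd,cee] add [qadfl,tqnh] -> 10 lines: kzrpe vkq kvty anvdf qadfl tqnh xff wyd etl hzfpy
Hunk 4: at line 1 remove [kvty,anvdf] add [lcdjb,hqiv] -> 10 lines: kzrpe vkq lcdjb hqiv qadfl tqnh xff wyd etl hzfpy
Hunk 5: at line 2 remove [lcdjb,hqiv,qadfl] add [dmqa,lxxwa,vzyv] -> 10 lines: kzrpe vkq dmqa lxxwa vzyv tqnh xff wyd etl hzfpy
Hunk 6: at line 5 remove [xff,wyd] add [ktwc,tyawh,bfv] -> 11 lines: kzrpe vkq dmqa lxxwa vzyv tqnh ktwc tyawh bfv etl hzfpy
Hunk 7: at line 5 remove [ktwc,tyawh,bfv] add [rani,pvri] -> 10 lines: kzrpe vkq dmqa lxxwa vzyv tqnh rani pvri etl hzfpy

Answer: kzrpe
vkq
dmqa
lxxwa
vzyv
tqnh
rani
pvri
etl
hzfpy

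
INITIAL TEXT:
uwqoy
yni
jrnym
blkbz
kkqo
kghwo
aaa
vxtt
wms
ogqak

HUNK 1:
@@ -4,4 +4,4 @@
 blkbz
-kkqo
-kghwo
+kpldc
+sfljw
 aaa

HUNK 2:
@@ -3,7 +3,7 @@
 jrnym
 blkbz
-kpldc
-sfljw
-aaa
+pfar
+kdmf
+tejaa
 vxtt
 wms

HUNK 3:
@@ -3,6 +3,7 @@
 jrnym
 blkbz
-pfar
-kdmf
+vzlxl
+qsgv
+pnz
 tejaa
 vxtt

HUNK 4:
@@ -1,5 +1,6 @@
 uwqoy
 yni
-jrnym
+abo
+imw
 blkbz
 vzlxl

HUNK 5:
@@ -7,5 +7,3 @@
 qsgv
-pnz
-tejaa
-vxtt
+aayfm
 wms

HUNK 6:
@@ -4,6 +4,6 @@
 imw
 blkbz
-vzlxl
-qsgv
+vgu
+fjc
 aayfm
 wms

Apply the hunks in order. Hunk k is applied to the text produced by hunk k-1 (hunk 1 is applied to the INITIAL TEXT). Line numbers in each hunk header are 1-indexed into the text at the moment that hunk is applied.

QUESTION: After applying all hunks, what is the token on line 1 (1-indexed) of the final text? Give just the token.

Answer: uwqoy

Derivation:
Hunk 1: at line 4 remove [kkqo,kghwo] add [kpldc,sfljw] -> 10 lines: uwqoy yni jrnym blkbz kpldc sfljw aaa vxtt wms ogqak
Hunk 2: at line 3 remove [kpldc,sfljw,aaa] add [pfar,kdmf,tejaa] -> 10 lines: uwqoy yni jrnym blkbz pfar kdmf tejaa vxtt wms ogqak
Hunk 3: at line 3 remove [pfar,kdmf] add [vzlxl,qsgv,pnz] -> 11 lines: uwqoy yni jrnym blkbz vzlxl qsgv pnz tejaa vxtt wms ogqak
Hunk 4: at line 1 remove [jrnym] add [abo,imw] -> 12 lines: uwqoy yni abo imw blkbz vzlxl qsgv pnz tejaa vxtt wms ogqak
Hunk 5: at line 7 remove [pnz,tejaa,vxtt] add [aayfm] -> 10 lines: uwqoy yni abo imw blkbz vzlxl qsgv aayfm wms ogqak
Hunk 6: at line 4 remove [vzlxl,qsgv] add [vgu,fjc] -> 10 lines: uwqoy yni abo imw blkbz vgu fjc aayfm wms ogqak
Final line 1: uwqoy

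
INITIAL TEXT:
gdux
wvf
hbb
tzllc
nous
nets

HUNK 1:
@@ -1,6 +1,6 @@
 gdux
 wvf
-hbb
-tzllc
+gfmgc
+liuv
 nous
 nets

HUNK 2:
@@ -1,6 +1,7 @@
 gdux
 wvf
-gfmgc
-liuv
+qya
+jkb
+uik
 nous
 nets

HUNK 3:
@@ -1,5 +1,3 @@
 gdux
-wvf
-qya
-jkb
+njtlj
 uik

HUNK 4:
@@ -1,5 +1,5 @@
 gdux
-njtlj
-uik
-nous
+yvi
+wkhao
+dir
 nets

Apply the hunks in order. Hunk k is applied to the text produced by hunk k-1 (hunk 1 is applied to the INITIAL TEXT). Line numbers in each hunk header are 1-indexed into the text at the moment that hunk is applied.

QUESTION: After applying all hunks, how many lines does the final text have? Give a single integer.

Answer: 5

Derivation:
Hunk 1: at line 1 remove [hbb,tzllc] add [gfmgc,liuv] -> 6 lines: gdux wvf gfmgc liuv nous nets
Hunk 2: at line 1 remove [gfmgc,liuv] add [qya,jkb,uik] -> 7 lines: gdux wvf qya jkb uik nous nets
Hunk 3: at line 1 remove [wvf,qya,jkb] add [njtlj] -> 5 lines: gdux njtlj uik nous nets
Hunk 4: at line 1 remove [njtlj,uik,nous] add [yvi,wkhao,dir] -> 5 lines: gdux yvi wkhao dir nets
Final line count: 5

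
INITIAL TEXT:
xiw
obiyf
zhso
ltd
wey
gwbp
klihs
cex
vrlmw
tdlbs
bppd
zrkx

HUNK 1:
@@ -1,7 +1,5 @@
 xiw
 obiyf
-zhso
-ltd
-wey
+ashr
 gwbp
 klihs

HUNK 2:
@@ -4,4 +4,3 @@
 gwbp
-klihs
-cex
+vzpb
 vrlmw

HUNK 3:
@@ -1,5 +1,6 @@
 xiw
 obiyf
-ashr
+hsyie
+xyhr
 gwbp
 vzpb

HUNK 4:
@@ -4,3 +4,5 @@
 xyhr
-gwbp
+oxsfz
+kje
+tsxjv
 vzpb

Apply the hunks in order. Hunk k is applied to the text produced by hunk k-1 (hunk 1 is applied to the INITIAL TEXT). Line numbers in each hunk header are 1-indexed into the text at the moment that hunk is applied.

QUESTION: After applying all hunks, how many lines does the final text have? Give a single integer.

Hunk 1: at line 1 remove [zhso,ltd,wey] add [ashr] -> 10 lines: xiw obiyf ashr gwbp klihs cex vrlmw tdlbs bppd zrkx
Hunk 2: at line 4 remove [klihs,cex] add [vzpb] -> 9 lines: xiw obiyf ashr gwbp vzpb vrlmw tdlbs bppd zrkx
Hunk 3: at line 1 remove [ashr] add [hsyie,xyhr] -> 10 lines: xiw obiyf hsyie xyhr gwbp vzpb vrlmw tdlbs bppd zrkx
Hunk 4: at line 4 remove [gwbp] add [oxsfz,kje,tsxjv] -> 12 lines: xiw obiyf hsyie xyhr oxsfz kje tsxjv vzpb vrlmw tdlbs bppd zrkx
Final line count: 12

Answer: 12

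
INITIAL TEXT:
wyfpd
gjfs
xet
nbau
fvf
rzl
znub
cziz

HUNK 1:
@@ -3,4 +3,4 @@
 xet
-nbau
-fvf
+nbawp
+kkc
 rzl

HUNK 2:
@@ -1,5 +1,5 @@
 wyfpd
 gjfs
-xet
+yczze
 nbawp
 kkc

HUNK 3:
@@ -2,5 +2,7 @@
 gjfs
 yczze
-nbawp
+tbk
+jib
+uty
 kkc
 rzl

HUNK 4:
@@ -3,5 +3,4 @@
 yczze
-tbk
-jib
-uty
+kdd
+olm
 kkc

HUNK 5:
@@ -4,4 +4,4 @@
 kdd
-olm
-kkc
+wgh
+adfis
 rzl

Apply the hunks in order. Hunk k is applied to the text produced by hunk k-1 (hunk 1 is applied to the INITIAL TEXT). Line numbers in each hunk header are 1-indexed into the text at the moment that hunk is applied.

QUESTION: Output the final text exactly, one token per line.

Hunk 1: at line 3 remove [nbau,fvf] add [nbawp,kkc] -> 8 lines: wyfpd gjfs xet nbawp kkc rzl znub cziz
Hunk 2: at line 1 remove [xet] add [yczze] -> 8 lines: wyfpd gjfs yczze nbawp kkc rzl znub cziz
Hunk 3: at line 2 remove [nbawp] add [tbk,jib,uty] -> 10 lines: wyfpd gjfs yczze tbk jib uty kkc rzl znub cziz
Hunk 4: at line 3 remove [tbk,jib,uty] add [kdd,olm] -> 9 lines: wyfpd gjfs yczze kdd olm kkc rzl znub cziz
Hunk 5: at line 4 remove [olm,kkc] add [wgh,adfis] -> 9 lines: wyfpd gjfs yczze kdd wgh adfis rzl znub cziz

Answer: wyfpd
gjfs
yczze
kdd
wgh
adfis
rzl
znub
cziz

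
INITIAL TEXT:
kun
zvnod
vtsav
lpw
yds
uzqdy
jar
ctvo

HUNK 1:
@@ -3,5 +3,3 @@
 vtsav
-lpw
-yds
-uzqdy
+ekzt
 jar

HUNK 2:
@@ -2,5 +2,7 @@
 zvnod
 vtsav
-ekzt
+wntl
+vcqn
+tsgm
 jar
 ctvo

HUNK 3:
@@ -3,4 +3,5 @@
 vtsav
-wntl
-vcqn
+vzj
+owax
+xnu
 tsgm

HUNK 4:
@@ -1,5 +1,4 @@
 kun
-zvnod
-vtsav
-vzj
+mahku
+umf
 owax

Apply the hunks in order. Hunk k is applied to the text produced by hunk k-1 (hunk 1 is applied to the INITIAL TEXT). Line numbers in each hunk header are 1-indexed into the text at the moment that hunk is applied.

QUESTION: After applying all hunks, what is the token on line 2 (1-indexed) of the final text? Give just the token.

Answer: mahku

Derivation:
Hunk 1: at line 3 remove [lpw,yds,uzqdy] add [ekzt] -> 6 lines: kun zvnod vtsav ekzt jar ctvo
Hunk 2: at line 2 remove [ekzt] add [wntl,vcqn,tsgm] -> 8 lines: kun zvnod vtsav wntl vcqn tsgm jar ctvo
Hunk 3: at line 3 remove [wntl,vcqn] add [vzj,owax,xnu] -> 9 lines: kun zvnod vtsav vzj owax xnu tsgm jar ctvo
Hunk 4: at line 1 remove [zvnod,vtsav,vzj] add [mahku,umf] -> 8 lines: kun mahku umf owax xnu tsgm jar ctvo
Final line 2: mahku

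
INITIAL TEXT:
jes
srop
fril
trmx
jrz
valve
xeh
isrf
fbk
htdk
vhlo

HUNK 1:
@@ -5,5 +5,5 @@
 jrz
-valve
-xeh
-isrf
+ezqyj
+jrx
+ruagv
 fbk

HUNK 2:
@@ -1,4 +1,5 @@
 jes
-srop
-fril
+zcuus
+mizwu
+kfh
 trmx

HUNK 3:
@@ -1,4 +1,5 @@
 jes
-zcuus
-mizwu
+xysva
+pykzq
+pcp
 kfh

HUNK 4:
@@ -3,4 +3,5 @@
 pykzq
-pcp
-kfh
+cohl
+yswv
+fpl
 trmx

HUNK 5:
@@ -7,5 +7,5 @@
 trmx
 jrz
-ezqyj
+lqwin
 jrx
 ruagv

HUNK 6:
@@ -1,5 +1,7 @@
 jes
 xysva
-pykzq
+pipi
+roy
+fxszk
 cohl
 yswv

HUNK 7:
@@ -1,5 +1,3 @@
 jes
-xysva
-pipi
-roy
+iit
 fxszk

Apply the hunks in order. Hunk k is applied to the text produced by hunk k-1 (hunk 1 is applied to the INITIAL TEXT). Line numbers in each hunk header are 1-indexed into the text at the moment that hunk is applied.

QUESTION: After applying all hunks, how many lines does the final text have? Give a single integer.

Hunk 1: at line 5 remove [valve,xeh,isrf] add [ezqyj,jrx,ruagv] -> 11 lines: jes srop fril trmx jrz ezqyj jrx ruagv fbk htdk vhlo
Hunk 2: at line 1 remove [srop,fril] add [zcuus,mizwu,kfh] -> 12 lines: jes zcuus mizwu kfh trmx jrz ezqyj jrx ruagv fbk htdk vhlo
Hunk 3: at line 1 remove [zcuus,mizwu] add [xysva,pykzq,pcp] -> 13 lines: jes xysva pykzq pcp kfh trmx jrz ezqyj jrx ruagv fbk htdk vhlo
Hunk 4: at line 3 remove [pcp,kfh] add [cohl,yswv,fpl] -> 14 lines: jes xysva pykzq cohl yswv fpl trmx jrz ezqyj jrx ruagv fbk htdk vhlo
Hunk 5: at line 7 remove [ezqyj] add [lqwin] -> 14 lines: jes xysva pykzq cohl yswv fpl trmx jrz lqwin jrx ruagv fbk htdk vhlo
Hunk 6: at line 1 remove [pykzq] add [pipi,roy,fxszk] -> 16 lines: jes xysva pipi roy fxszk cohl yswv fpl trmx jrz lqwin jrx ruagv fbk htdk vhlo
Hunk 7: at line 1 remove [xysva,pipi,roy] add [iit] -> 14 lines: jes iit fxszk cohl yswv fpl trmx jrz lqwin jrx ruagv fbk htdk vhlo
Final line count: 14

Answer: 14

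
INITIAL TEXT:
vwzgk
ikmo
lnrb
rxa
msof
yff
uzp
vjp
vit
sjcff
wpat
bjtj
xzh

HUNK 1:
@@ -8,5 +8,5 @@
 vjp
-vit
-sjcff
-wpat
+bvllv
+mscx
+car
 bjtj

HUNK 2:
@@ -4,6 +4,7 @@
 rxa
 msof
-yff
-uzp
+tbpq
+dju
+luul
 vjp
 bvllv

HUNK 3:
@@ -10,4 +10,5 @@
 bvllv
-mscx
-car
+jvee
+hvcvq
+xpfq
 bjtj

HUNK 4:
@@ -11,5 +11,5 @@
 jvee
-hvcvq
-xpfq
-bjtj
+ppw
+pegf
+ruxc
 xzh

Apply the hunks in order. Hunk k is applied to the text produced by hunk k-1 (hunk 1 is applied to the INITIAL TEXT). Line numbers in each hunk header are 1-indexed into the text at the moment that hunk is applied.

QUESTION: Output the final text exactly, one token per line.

Answer: vwzgk
ikmo
lnrb
rxa
msof
tbpq
dju
luul
vjp
bvllv
jvee
ppw
pegf
ruxc
xzh

Derivation:
Hunk 1: at line 8 remove [vit,sjcff,wpat] add [bvllv,mscx,car] -> 13 lines: vwzgk ikmo lnrb rxa msof yff uzp vjp bvllv mscx car bjtj xzh
Hunk 2: at line 4 remove [yff,uzp] add [tbpq,dju,luul] -> 14 lines: vwzgk ikmo lnrb rxa msof tbpq dju luul vjp bvllv mscx car bjtj xzh
Hunk 3: at line 10 remove [mscx,car] add [jvee,hvcvq,xpfq] -> 15 lines: vwzgk ikmo lnrb rxa msof tbpq dju luul vjp bvllv jvee hvcvq xpfq bjtj xzh
Hunk 4: at line 11 remove [hvcvq,xpfq,bjtj] add [ppw,pegf,ruxc] -> 15 lines: vwzgk ikmo lnrb rxa msof tbpq dju luul vjp bvllv jvee ppw pegf ruxc xzh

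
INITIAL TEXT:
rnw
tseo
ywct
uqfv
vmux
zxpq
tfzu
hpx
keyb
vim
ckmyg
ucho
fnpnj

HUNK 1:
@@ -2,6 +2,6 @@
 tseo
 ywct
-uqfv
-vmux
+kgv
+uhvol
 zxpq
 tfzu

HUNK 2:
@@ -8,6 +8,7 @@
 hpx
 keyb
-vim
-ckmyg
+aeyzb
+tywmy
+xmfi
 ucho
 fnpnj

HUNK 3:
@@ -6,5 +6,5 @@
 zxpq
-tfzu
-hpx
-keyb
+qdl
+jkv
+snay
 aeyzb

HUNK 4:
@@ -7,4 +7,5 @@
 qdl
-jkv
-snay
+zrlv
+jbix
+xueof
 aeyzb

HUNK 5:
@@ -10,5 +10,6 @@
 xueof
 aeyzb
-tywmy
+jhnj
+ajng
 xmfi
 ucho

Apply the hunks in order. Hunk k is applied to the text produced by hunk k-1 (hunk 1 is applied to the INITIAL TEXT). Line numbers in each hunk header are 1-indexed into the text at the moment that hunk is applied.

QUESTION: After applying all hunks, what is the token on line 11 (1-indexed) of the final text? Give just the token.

Answer: aeyzb

Derivation:
Hunk 1: at line 2 remove [uqfv,vmux] add [kgv,uhvol] -> 13 lines: rnw tseo ywct kgv uhvol zxpq tfzu hpx keyb vim ckmyg ucho fnpnj
Hunk 2: at line 8 remove [vim,ckmyg] add [aeyzb,tywmy,xmfi] -> 14 lines: rnw tseo ywct kgv uhvol zxpq tfzu hpx keyb aeyzb tywmy xmfi ucho fnpnj
Hunk 3: at line 6 remove [tfzu,hpx,keyb] add [qdl,jkv,snay] -> 14 lines: rnw tseo ywct kgv uhvol zxpq qdl jkv snay aeyzb tywmy xmfi ucho fnpnj
Hunk 4: at line 7 remove [jkv,snay] add [zrlv,jbix,xueof] -> 15 lines: rnw tseo ywct kgv uhvol zxpq qdl zrlv jbix xueof aeyzb tywmy xmfi ucho fnpnj
Hunk 5: at line 10 remove [tywmy] add [jhnj,ajng] -> 16 lines: rnw tseo ywct kgv uhvol zxpq qdl zrlv jbix xueof aeyzb jhnj ajng xmfi ucho fnpnj
Final line 11: aeyzb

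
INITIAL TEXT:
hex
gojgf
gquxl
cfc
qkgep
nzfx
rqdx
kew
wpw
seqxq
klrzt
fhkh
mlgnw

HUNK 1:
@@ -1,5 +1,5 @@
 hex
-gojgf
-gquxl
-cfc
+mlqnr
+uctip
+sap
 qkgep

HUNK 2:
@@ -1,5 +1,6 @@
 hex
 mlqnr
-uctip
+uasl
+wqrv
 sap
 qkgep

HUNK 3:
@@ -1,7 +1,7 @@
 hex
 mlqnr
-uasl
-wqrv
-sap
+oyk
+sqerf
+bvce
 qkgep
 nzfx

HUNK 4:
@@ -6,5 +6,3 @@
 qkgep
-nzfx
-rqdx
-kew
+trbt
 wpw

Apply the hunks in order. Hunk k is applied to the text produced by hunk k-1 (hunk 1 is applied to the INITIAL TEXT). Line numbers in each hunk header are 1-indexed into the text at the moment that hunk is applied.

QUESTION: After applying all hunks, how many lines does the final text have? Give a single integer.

Hunk 1: at line 1 remove [gojgf,gquxl,cfc] add [mlqnr,uctip,sap] -> 13 lines: hex mlqnr uctip sap qkgep nzfx rqdx kew wpw seqxq klrzt fhkh mlgnw
Hunk 2: at line 1 remove [uctip] add [uasl,wqrv] -> 14 lines: hex mlqnr uasl wqrv sap qkgep nzfx rqdx kew wpw seqxq klrzt fhkh mlgnw
Hunk 3: at line 1 remove [uasl,wqrv,sap] add [oyk,sqerf,bvce] -> 14 lines: hex mlqnr oyk sqerf bvce qkgep nzfx rqdx kew wpw seqxq klrzt fhkh mlgnw
Hunk 4: at line 6 remove [nzfx,rqdx,kew] add [trbt] -> 12 lines: hex mlqnr oyk sqerf bvce qkgep trbt wpw seqxq klrzt fhkh mlgnw
Final line count: 12

Answer: 12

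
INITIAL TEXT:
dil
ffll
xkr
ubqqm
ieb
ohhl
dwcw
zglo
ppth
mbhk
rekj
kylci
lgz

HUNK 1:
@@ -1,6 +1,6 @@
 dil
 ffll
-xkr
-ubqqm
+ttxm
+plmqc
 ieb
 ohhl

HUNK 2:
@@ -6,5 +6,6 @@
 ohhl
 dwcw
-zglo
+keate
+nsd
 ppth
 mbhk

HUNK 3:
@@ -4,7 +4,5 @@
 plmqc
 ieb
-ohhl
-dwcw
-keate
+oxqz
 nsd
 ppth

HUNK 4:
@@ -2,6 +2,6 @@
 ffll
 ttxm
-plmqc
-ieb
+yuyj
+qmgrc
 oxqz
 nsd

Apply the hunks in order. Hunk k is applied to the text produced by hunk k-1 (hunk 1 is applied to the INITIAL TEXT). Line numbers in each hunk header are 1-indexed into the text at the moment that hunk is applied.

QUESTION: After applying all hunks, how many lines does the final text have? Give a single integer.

Hunk 1: at line 1 remove [xkr,ubqqm] add [ttxm,plmqc] -> 13 lines: dil ffll ttxm plmqc ieb ohhl dwcw zglo ppth mbhk rekj kylci lgz
Hunk 2: at line 6 remove [zglo] add [keate,nsd] -> 14 lines: dil ffll ttxm plmqc ieb ohhl dwcw keate nsd ppth mbhk rekj kylci lgz
Hunk 3: at line 4 remove [ohhl,dwcw,keate] add [oxqz] -> 12 lines: dil ffll ttxm plmqc ieb oxqz nsd ppth mbhk rekj kylci lgz
Hunk 4: at line 2 remove [plmqc,ieb] add [yuyj,qmgrc] -> 12 lines: dil ffll ttxm yuyj qmgrc oxqz nsd ppth mbhk rekj kylci lgz
Final line count: 12

Answer: 12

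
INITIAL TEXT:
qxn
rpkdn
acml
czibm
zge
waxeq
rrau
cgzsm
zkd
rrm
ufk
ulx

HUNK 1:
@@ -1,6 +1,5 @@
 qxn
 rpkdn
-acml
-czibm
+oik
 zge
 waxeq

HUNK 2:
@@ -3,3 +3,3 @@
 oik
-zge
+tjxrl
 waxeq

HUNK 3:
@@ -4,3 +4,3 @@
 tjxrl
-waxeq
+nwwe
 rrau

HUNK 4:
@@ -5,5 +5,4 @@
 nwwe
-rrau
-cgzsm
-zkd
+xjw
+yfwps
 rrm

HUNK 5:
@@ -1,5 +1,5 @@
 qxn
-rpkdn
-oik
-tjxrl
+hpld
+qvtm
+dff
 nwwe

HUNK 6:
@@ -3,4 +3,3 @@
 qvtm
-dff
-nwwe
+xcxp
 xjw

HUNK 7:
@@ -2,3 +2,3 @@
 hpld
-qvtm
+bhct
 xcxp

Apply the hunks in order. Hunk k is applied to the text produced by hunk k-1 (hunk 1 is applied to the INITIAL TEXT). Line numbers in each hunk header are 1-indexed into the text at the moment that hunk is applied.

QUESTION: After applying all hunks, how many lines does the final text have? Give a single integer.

Hunk 1: at line 1 remove [acml,czibm] add [oik] -> 11 lines: qxn rpkdn oik zge waxeq rrau cgzsm zkd rrm ufk ulx
Hunk 2: at line 3 remove [zge] add [tjxrl] -> 11 lines: qxn rpkdn oik tjxrl waxeq rrau cgzsm zkd rrm ufk ulx
Hunk 3: at line 4 remove [waxeq] add [nwwe] -> 11 lines: qxn rpkdn oik tjxrl nwwe rrau cgzsm zkd rrm ufk ulx
Hunk 4: at line 5 remove [rrau,cgzsm,zkd] add [xjw,yfwps] -> 10 lines: qxn rpkdn oik tjxrl nwwe xjw yfwps rrm ufk ulx
Hunk 5: at line 1 remove [rpkdn,oik,tjxrl] add [hpld,qvtm,dff] -> 10 lines: qxn hpld qvtm dff nwwe xjw yfwps rrm ufk ulx
Hunk 6: at line 3 remove [dff,nwwe] add [xcxp] -> 9 lines: qxn hpld qvtm xcxp xjw yfwps rrm ufk ulx
Hunk 7: at line 2 remove [qvtm] add [bhct] -> 9 lines: qxn hpld bhct xcxp xjw yfwps rrm ufk ulx
Final line count: 9

Answer: 9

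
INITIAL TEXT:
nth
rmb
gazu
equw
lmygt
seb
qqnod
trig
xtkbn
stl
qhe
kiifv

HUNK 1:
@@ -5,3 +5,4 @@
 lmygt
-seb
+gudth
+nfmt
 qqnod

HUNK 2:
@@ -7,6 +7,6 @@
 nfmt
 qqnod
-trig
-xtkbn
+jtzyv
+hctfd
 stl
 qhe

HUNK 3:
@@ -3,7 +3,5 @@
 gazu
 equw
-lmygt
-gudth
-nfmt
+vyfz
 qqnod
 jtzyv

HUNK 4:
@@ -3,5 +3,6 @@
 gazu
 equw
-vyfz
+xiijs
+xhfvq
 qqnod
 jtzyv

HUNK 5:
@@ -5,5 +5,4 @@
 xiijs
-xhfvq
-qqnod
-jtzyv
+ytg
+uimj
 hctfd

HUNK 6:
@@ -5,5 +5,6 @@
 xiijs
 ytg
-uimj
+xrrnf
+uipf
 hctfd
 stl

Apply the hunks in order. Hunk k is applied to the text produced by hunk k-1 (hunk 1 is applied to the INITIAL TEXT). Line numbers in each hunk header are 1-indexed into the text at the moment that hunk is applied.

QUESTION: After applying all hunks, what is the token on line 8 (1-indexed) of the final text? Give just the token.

Answer: uipf

Derivation:
Hunk 1: at line 5 remove [seb] add [gudth,nfmt] -> 13 lines: nth rmb gazu equw lmygt gudth nfmt qqnod trig xtkbn stl qhe kiifv
Hunk 2: at line 7 remove [trig,xtkbn] add [jtzyv,hctfd] -> 13 lines: nth rmb gazu equw lmygt gudth nfmt qqnod jtzyv hctfd stl qhe kiifv
Hunk 3: at line 3 remove [lmygt,gudth,nfmt] add [vyfz] -> 11 lines: nth rmb gazu equw vyfz qqnod jtzyv hctfd stl qhe kiifv
Hunk 4: at line 3 remove [vyfz] add [xiijs,xhfvq] -> 12 lines: nth rmb gazu equw xiijs xhfvq qqnod jtzyv hctfd stl qhe kiifv
Hunk 5: at line 5 remove [xhfvq,qqnod,jtzyv] add [ytg,uimj] -> 11 lines: nth rmb gazu equw xiijs ytg uimj hctfd stl qhe kiifv
Hunk 6: at line 5 remove [uimj] add [xrrnf,uipf] -> 12 lines: nth rmb gazu equw xiijs ytg xrrnf uipf hctfd stl qhe kiifv
Final line 8: uipf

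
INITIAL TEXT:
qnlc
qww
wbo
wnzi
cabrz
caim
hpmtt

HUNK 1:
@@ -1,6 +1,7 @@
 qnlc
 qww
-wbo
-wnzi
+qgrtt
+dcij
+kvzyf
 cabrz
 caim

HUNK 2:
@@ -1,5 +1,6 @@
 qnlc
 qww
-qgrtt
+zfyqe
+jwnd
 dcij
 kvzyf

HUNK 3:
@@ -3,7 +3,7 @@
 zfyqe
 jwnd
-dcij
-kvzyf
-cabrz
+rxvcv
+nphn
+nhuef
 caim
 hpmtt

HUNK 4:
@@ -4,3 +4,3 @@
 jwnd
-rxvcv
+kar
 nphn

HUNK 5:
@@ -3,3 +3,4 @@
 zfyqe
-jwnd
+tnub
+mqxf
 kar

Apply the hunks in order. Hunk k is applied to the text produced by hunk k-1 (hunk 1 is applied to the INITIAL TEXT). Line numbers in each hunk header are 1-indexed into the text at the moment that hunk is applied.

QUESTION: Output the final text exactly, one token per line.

Hunk 1: at line 1 remove [wbo,wnzi] add [qgrtt,dcij,kvzyf] -> 8 lines: qnlc qww qgrtt dcij kvzyf cabrz caim hpmtt
Hunk 2: at line 1 remove [qgrtt] add [zfyqe,jwnd] -> 9 lines: qnlc qww zfyqe jwnd dcij kvzyf cabrz caim hpmtt
Hunk 3: at line 3 remove [dcij,kvzyf,cabrz] add [rxvcv,nphn,nhuef] -> 9 lines: qnlc qww zfyqe jwnd rxvcv nphn nhuef caim hpmtt
Hunk 4: at line 4 remove [rxvcv] add [kar] -> 9 lines: qnlc qww zfyqe jwnd kar nphn nhuef caim hpmtt
Hunk 5: at line 3 remove [jwnd] add [tnub,mqxf] -> 10 lines: qnlc qww zfyqe tnub mqxf kar nphn nhuef caim hpmtt

Answer: qnlc
qww
zfyqe
tnub
mqxf
kar
nphn
nhuef
caim
hpmtt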